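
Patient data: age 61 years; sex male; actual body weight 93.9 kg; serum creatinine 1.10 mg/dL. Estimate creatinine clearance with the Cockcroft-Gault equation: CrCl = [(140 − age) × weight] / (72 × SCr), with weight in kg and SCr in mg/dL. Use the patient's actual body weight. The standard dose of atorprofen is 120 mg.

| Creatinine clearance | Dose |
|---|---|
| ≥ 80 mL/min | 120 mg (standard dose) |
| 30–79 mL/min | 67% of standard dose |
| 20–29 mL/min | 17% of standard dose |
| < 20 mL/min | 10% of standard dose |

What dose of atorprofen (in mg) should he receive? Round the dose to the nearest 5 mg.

120 mg

CrCl = (140 − 61) × 93.9 / (72 × 1.1) = 7418.1 / 79.20 ≈ 93.7 mL/min
CrCl ≈ 94 mL/min → bracket ≥ 80 mL/min.
100% of 120 mg = 120 mg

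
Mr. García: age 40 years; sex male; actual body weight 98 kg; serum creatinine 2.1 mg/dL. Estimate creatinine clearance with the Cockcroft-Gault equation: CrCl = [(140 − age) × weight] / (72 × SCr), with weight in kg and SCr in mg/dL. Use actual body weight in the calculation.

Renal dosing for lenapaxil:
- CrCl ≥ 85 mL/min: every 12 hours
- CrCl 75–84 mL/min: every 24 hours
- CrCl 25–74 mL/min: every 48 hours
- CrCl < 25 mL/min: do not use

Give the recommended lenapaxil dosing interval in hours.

CrCl = (140 − 40) × 98 / (72 × 2.1) = 9800.0 / 151.20 ≈ 64.8 mL/min
CrCl ≈ 65 mL/min → bracket 25–74 mL/min → every 48 hours.

every 48 hours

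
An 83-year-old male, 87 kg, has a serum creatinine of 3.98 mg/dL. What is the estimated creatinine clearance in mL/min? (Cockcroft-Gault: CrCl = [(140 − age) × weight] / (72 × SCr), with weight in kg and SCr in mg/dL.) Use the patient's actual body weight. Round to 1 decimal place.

CrCl = (140 − 83) × 87 / (72 × 3.98) = 4959.0 / 286.56 ≈ 17.3 mL/min

17.3 mL/min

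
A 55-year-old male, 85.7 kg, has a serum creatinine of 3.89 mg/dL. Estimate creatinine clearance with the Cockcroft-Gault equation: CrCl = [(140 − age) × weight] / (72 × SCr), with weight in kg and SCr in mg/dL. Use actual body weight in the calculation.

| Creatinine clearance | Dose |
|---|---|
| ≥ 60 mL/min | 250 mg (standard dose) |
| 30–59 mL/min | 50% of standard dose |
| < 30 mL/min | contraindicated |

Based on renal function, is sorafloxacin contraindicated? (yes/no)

yes

CrCl = (140 − 55) × 85.7 / (72 × 3.89) = 7284.5 / 280.08 ≈ 26.0 mL/min
CrCl ≈ 26 mL/min, which is < 30 mL/min.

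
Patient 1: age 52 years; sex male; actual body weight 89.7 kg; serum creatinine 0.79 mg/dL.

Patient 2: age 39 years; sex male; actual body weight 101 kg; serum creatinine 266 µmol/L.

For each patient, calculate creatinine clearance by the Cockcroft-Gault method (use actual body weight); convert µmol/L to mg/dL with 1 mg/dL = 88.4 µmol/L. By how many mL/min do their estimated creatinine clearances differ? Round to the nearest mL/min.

Patient 1: CrCl = (140 − 52) × 89.7 / (72 × 0.79) = 7893.6 / 56.88 ≈ 138.8 mL/min
Patient 2: SCr = 266 / 88.4 = 3.009 mg/dL
Patient 2: CrCl = (140 − 39) × 101 / (72 × 3.009) = 10201.0 / 216.65 ≈ 47.1 mL/min
|138.8 − 47.1| = 91.7 mL/min

92 mL/min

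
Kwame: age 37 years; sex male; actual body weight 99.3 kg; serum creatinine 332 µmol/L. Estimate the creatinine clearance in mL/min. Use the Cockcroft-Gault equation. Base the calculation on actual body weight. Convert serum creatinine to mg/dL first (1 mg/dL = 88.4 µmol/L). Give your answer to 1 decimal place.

SCr = 332 / 88.4 = 3.756 mg/dL
CrCl = (140 − 37) × 99.3 / (72 × 3.756) = 10227.9 / 270.43 ≈ 37.8 mL/min

37.8 mL/min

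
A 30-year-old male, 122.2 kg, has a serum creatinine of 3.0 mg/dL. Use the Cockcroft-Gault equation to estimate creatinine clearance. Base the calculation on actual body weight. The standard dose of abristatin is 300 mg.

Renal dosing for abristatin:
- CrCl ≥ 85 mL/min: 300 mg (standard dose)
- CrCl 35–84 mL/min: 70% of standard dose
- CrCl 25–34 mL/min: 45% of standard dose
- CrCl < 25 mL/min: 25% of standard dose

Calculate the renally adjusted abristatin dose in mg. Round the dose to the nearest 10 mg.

210 mg

CrCl = (140 − 30) × 122.2 / (72 × 3) = 13442.0 / 216.00 ≈ 62.2 mL/min
CrCl ≈ 62 mL/min → bracket 35–84 mL/min.
70% of 300 mg = 210 mg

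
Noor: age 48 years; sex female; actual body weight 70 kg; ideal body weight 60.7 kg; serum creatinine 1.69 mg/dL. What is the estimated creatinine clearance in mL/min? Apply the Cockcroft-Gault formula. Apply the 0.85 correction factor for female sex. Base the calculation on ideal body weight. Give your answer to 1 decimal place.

39.0 mL/min

CrCl = (140 − 48) × 60.7 / (72 × 1.69) × 0.85 = 5584.4 / 121.68 × 0.85 ≈ 39.0 mL/min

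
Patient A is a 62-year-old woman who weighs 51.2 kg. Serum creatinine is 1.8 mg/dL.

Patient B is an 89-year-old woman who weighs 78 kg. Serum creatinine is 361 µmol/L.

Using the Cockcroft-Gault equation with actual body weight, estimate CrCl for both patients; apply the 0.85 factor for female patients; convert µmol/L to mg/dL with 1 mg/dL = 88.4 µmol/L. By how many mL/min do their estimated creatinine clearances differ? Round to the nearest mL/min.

15 mL/min

Patient A: CrCl = (140 − 62) × 51.2 / (72 × 1.8) × 0.85 = 3993.6 / 129.60 × 0.85 ≈ 26.2 mL/min
Patient B: SCr = 361 / 88.4 = 4.084 mg/dL
Patient B: CrCl = (140 − 89) × 78 / (72 × 4.084) × 0.85 = 3978.0 / 294.05 × 0.85 ≈ 11.5 mL/min
|26.2 − 11.5| = 14.7 mL/min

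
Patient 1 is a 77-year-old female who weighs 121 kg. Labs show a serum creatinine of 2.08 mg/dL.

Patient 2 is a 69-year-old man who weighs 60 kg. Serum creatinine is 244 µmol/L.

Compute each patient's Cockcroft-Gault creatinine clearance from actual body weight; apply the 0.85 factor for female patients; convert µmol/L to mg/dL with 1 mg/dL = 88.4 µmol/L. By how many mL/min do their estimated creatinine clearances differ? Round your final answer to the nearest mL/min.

22 mL/min

Patient 1: CrCl = (140 − 77) × 121 / (72 × 2.08) × 0.85 = 7623.0 / 149.76 × 0.85 ≈ 43.3 mL/min
Patient 2: SCr = 244 / 88.4 = 2.76 mg/dL
Patient 2: CrCl = (140 − 69) × 60 / (72 × 2.76) = 4260.0 / 198.72 ≈ 21.4 mL/min
|43.3 − 21.4| = 21.9 mL/min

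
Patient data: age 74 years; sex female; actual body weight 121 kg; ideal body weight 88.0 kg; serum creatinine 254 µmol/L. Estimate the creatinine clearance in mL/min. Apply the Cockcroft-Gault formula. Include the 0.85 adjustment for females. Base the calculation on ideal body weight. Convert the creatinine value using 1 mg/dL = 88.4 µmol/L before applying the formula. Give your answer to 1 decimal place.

23.9 mL/min

SCr = 254 / 88.4 = 2.873 mg/dL
CrCl = (140 − 74) × 88 / (72 × 2.873) × 0.85 = 5808.0 / 206.86 × 0.85 ≈ 23.9 mL/min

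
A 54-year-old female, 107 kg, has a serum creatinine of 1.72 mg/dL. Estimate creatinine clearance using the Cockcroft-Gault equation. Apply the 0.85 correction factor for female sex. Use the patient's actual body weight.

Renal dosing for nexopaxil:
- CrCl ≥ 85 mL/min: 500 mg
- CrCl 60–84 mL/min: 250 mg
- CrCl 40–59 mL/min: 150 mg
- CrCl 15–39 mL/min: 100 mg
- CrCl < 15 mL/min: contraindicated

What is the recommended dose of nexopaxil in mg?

250 mg

CrCl = (140 − 54) × 107 / (72 × 1.72) × 0.85 = 9202.0 / 123.84 × 0.85 ≈ 63.2 mL/min
CrCl ≈ 63 mL/min → bracket 60–84 mL/min.
Dose for this bracket: 250 mg.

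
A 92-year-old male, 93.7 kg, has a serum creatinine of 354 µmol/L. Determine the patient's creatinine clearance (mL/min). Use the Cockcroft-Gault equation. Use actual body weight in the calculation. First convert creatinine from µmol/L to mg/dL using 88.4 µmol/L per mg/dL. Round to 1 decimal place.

SCr = 354 / 88.4 = 4.005 mg/dL
CrCl = (140 − 92) × 93.7 / (72 × 4.005) = 4497.6 / 288.36 ≈ 15.6 mL/min

15.6 mL/min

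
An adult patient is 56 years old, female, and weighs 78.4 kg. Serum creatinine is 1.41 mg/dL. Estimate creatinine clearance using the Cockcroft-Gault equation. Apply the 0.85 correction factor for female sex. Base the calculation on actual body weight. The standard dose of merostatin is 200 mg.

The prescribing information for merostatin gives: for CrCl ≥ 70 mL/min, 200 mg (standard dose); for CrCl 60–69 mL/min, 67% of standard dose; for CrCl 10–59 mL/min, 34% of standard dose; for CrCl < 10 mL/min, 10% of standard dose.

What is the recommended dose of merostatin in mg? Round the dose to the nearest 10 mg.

CrCl = (140 − 56) × 78.4 / (72 × 1.41) × 0.85 = 6585.6 / 101.52 × 0.85 ≈ 55.1 mL/min
CrCl ≈ 55 mL/min → bracket 10–59 mL/min.
34% of 200 mg = 68 mg → 70 mg

70 mg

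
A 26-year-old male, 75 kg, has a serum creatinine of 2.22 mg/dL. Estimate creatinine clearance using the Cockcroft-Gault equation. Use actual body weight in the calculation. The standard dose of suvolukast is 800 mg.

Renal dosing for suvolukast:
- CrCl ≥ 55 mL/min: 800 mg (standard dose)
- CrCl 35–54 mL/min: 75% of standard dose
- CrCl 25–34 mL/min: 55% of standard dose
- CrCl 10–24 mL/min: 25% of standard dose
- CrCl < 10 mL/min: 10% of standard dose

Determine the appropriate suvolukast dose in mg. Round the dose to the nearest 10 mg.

CrCl = (140 − 26) × 75 / (72 × 2.22) = 8550.0 / 159.84 ≈ 53.5 mL/min
CrCl ≈ 53 mL/min → bracket 35–54 mL/min.
75% of 800 mg = 600 mg

600 mg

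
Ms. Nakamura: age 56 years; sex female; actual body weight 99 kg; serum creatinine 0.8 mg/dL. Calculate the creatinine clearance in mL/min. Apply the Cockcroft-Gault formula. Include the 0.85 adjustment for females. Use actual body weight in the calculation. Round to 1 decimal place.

CrCl = (140 − 56) × 99 / (72 × 0.8) × 0.85 = 8316.0 / 57.60 × 0.85 ≈ 122.7 mL/min

122.7 mL/min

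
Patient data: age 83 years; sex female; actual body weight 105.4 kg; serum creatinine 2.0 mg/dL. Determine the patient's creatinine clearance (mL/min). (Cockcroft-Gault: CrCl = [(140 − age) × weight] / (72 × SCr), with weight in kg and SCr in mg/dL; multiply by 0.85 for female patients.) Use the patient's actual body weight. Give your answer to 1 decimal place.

CrCl = (140 − 83) × 105.4 / (72 × 2) × 0.85 = 6007.8 / 144.00 × 0.85 ≈ 35.5 mL/min

35.5 mL/min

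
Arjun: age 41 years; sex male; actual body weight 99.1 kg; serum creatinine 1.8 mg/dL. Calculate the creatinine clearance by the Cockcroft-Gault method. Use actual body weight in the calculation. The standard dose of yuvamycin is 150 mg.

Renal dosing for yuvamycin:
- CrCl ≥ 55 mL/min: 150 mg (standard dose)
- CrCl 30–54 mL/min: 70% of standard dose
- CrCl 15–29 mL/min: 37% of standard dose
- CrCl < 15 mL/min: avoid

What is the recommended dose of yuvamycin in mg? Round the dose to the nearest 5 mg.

150 mg

CrCl = (140 − 41) × 99.1 / (72 × 1.8) = 9810.9 / 129.60 ≈ 75.7 mL/min
CrCl ≈ 76 mL/min → bracket ≥ 55 mL/min.
100% of 150 mg = 150 mg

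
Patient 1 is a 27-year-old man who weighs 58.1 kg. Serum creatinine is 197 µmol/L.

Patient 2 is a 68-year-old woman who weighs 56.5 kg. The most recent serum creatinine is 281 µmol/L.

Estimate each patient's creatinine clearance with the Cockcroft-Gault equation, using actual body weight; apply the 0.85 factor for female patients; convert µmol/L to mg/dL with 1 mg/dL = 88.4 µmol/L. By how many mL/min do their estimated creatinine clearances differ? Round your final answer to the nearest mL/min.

26 mL/min

Patient 1: SCr = 197 / 88.4 = 2.229 mg/dL
Patient 1: CrCl = (140 − 27) × 58.1 / (72 × 2.229) = 6565.3 / 160.49 ≈ 40.9 mL/min
Patient 2: SCr = 281 / 88.4 = 3.179 mg/dL
Patient 2: CrCl = (140 − 68) × 56.5 / (72 × 3.179) × 0.85 = 4068.0 / 228.89 × 0.85 ≈ 15.1 mL/min
|40.9 − 15.1| = 25.8 mL/min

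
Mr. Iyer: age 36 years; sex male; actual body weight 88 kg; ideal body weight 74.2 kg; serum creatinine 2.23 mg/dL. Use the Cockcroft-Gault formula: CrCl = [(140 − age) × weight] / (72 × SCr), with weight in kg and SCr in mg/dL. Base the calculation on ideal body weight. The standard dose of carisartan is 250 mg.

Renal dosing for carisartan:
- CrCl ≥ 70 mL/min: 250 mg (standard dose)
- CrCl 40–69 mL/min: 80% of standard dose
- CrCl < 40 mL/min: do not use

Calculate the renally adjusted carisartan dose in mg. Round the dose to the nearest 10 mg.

CrCl = (140 − 36) × 74.2 / (72 × 2.23) = 7716.8 / 160.56 ≈ 48.1 mL/min
CrCl ≈ 48 mL/min → bracket 40–69 mL/min.
80% of 250 mg = 200 mg

200 mg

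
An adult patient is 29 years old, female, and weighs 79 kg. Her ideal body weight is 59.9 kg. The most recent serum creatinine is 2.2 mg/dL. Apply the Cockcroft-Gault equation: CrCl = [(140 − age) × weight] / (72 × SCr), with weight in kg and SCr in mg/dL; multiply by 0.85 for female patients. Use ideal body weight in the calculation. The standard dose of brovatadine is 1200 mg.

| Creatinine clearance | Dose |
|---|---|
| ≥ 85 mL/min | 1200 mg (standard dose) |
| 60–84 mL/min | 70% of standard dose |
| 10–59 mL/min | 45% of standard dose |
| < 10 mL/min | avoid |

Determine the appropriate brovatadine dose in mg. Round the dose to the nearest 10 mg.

540 mg

CrCl = (140 − 29) × 59.9 / (72 × 2.2) × 0.85 = 6648.9 / 158.40 × 0.85 ≈ 35.7 mL/min
CrCl ≈ 36 mL/min → bracket 10–59 mL/min.
45% of 1200 mg = 540 mg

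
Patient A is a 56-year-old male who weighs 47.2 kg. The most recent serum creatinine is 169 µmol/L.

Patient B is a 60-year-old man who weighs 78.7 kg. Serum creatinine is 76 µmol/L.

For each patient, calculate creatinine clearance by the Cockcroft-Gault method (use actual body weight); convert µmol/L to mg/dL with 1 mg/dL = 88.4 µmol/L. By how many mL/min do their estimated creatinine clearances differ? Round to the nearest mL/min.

Patient A: SCr = 169 / 88.4 = 1.912 mg/dL
Patient A: CrCl = (140 − 56) × 47.2 / (72 × 1.912) = 3964.8 / 137.66 ≈ 28.8 mL/min
Patient B: SCr = 76 / 88.4 = 0.86 mg/dL
Patient B: CrCl = (140 − 60) × 78.7 / (72 × 0.86) = 6296.0 / 61.92 ≈ 101.7 mL/min
|28.8 − 101.7| = 72.9 mL/min

73 mL/min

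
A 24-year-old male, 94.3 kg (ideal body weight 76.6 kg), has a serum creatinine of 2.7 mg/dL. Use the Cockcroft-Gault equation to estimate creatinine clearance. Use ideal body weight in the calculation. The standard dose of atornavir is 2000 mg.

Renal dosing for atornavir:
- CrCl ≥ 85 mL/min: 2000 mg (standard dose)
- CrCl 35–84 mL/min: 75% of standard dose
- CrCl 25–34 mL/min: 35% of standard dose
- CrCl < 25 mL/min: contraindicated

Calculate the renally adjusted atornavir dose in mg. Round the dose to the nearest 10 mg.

1500 mg

CrCl = (140 − 24) × 76.6 / (72 × 2.7) = 8885.6 / 194.40 ≈ 45.7 mL/min
CrCl ≈ 46 mL/min → bracket 35–84 mL/min.
75% of 2000 mg = 1500 mg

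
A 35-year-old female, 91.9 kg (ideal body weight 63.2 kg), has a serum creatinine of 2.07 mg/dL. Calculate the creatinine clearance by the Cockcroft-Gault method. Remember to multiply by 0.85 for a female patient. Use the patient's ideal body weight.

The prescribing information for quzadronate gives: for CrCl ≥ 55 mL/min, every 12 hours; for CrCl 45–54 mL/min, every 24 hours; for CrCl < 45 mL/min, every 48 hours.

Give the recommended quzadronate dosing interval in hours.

CrCl = (140 − 35) × 63.2 / (72 × 2.07) × 0.85 = 6636.0 / 149.04 × 0.85 ≈ 37.8 mL/min
CrCl ≈ 38 mL/min → bracket < 45 mL/min → every 48 hours.

every 48 hours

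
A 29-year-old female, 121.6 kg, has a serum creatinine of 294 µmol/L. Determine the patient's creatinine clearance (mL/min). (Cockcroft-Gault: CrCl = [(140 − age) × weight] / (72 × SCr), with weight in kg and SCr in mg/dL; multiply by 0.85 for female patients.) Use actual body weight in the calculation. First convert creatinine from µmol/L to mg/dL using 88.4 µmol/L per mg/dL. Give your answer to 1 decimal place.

47.9 mL/min

SCr = 294 / 88.4 = 3.326 mg/dL
CrCl = (140 − 29) × 121.6 / (72 × 3.326) × 0.85 = 13497.6 / 239.47 × 0.85 ≈ 47.9 mL/min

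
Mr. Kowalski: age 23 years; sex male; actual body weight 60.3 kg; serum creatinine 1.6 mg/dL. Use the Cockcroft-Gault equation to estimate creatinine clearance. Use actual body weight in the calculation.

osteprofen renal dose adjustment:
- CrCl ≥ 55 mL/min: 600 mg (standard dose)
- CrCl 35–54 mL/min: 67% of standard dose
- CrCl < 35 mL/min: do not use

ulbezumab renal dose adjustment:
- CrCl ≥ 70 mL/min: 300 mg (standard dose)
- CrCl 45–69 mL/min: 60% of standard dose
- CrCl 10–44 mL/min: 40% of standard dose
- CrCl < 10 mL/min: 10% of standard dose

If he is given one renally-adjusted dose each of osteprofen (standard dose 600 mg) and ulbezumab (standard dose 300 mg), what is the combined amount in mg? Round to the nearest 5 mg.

CrCl = (140 − 23) × 60.3 / (72 × 1.6) = 7055.1 / 115.20 ≈ 61.2 mL/min
CrCl ≈ 61 mL/min.
osteprofen: ≥ 55 mL/min → 100% of 600 mg = 600 mg.
ulbezumab: 45–69 mL/min → 60% of 300 mg = 180 mg.
Total = 600 + 180 = 780 mg.

780 mg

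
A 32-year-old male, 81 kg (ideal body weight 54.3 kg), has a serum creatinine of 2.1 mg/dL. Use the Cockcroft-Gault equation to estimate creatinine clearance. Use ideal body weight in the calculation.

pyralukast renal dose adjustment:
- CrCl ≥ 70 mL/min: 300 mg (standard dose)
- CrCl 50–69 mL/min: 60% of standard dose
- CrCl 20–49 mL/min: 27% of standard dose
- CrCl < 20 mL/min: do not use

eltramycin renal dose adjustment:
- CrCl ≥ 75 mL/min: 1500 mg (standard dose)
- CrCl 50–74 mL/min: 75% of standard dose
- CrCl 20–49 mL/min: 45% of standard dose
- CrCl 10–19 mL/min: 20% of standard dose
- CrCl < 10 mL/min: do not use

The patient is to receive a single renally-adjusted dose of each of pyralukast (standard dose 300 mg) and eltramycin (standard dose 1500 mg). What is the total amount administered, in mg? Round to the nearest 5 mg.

CrCl = (140 − 32) × 54.3 / (72 × 2.1) = 5864.4 / 151.20 ≈ 38.8 mL/min
CrCl ≈ 39 mL/min.
pyralukast: 20–49 mL/min → 27% of 300 mg = 81 mg.
eltramycin: 20–49 mL/min → 45% of 1500 mg = 675 mg.
Total = 81 + 675 = 756 mg.

755 mg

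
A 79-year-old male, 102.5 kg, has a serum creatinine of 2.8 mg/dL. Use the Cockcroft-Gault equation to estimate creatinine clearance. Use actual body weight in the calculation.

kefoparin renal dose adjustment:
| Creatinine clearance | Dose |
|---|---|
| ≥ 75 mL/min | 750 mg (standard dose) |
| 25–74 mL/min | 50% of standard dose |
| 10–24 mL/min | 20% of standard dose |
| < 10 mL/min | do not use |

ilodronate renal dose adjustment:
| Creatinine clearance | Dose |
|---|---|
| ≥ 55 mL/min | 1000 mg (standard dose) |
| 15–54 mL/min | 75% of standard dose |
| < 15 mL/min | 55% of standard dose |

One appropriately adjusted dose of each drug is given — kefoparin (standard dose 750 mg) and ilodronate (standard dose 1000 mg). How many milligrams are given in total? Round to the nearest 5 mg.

1125 mg

CrCl = (140 − 79) × 102.5 / (72 × 2.8) = 6252.5 / 201.60 ≈ 31.0 mL/min
CrCl ≈ 31 mL/min.
kefoparin: 25–74 mL/min → 50% of 750 mg = 375 mg.
ilodronate: 15–54 mL/min → 75% of 1000 mg = 750 mg.
Total = 375 + 750 = 1125 mg.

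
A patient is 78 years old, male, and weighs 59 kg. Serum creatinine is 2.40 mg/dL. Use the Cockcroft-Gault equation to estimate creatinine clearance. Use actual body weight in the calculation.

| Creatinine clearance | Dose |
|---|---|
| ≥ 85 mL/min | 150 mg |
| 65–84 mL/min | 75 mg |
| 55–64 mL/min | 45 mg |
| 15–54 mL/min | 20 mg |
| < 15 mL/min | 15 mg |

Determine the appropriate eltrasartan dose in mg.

20 mg

CrCl = (140 − 78) × 59 / (72 × 2.4) = 3658.0 / 172.80 ≈ 21.2 mL/min
CrCl ≈ 21 mL/min → bracket 15–54 mL/min.
Dose for this bracket: 20 mg.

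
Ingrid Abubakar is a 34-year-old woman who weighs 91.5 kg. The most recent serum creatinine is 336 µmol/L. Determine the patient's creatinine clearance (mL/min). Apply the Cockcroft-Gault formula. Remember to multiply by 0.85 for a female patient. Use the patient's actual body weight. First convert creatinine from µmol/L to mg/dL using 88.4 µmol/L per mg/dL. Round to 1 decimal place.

30.1 mL/min

SCr = 336 / 88.4 = 3.801 mg/dL
CrCl = (140 − 34) × 91.5 / (72 × 3.801) × 0.85 = 9699.0 / 273.67 × 0.85 ≈ 30.1 mL/min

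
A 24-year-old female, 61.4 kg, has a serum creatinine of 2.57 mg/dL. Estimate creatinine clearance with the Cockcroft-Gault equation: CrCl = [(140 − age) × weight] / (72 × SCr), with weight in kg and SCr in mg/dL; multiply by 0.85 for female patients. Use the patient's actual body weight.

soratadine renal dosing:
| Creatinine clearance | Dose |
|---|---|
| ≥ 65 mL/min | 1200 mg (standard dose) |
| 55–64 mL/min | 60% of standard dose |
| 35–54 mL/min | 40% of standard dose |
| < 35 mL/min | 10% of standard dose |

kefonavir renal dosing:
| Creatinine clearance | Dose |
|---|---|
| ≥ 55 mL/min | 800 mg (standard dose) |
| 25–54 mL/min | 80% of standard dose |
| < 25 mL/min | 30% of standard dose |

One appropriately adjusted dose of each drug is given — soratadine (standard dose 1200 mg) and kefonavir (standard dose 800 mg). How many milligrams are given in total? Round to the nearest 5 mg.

CrCl = (140 − 24) × 61.4 / (72 × 2.57) × 0.85 = 7122.4 / 185.04 × 0.85 ≈ 32.7 mL/min
CrCl ≈ 33 mL/min.
soratadine: < 35 mL/min → 10% of 1200 mg = 120 mg.
kefonavir: 25–54 mL/min → 80% of 800 mg = 640 mg.
Total = 120 + 640 = 760 mg.

760 mg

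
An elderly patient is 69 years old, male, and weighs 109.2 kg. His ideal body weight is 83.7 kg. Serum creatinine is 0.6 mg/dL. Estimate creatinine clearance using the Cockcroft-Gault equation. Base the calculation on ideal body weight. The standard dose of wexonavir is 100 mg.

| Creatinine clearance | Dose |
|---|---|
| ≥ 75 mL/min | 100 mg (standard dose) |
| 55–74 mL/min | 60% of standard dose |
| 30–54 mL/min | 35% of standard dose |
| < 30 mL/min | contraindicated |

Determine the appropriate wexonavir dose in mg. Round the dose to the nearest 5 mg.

100 mg

CrCl = (140 − 69) × 83.7 / (72 × 0.6) = 5942.7 / 43.20 ≈ 137.6 mL/min
CrCl ≈ 138 mL/min → bracket ≥ 75 mL/min.
100% of 100 mg = 100 mg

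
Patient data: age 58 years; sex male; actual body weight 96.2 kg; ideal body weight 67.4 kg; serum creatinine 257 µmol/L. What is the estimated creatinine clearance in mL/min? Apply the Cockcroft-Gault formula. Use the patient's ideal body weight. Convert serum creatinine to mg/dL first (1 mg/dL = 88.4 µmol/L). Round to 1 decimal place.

SCr = 257 / 88.4 = 2.907 mg/dL
CrCl = (140 − 58) × 67.4 / (72 × 2.907) = 5526.8 / 209.30 ≈ 26.4 mL/min

26.4 mL/min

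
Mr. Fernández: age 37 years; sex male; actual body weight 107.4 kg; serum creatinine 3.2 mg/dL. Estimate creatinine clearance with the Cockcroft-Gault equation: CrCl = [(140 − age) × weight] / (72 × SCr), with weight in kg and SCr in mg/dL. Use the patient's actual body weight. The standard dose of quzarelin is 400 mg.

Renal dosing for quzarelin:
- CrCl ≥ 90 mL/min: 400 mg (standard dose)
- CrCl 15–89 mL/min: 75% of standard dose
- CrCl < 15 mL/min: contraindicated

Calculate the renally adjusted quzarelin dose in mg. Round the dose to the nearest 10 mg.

CrCl = (140 − 37) × 107.4 / (72 × 3.2) = 11062.2 / 230.40 ≈ 48.0 mL/min
CrCl ≈ 48 mL/min → bracket 15–89 mL/min.
75% of 400 mg = 300 mg

300 mg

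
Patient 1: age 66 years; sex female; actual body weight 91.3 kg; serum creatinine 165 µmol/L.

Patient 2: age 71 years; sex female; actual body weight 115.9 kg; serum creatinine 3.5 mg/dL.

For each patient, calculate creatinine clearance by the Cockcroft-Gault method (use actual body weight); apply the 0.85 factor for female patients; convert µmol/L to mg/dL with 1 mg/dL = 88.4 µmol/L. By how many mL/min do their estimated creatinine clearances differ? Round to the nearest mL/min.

Patient 1: SCr = 165 / 88.4 = 1.867 mg/dL
Patient 1: CrCl = (140 − 66) × 91.3 / (72 × 1.867) × 0.85 = 6756.2 / 134.42 × 0.85 ≈ 42.7 mL/min
Patient 2: CrCl = (140 − 71) × 115.9 / (72 × 3.5) × 0.85 = 7997.1 / 252.00 × 0.85 ≈ 27.0 mL/min
|42.7 − 27.0| = 15.7 mL/min

16 mL/min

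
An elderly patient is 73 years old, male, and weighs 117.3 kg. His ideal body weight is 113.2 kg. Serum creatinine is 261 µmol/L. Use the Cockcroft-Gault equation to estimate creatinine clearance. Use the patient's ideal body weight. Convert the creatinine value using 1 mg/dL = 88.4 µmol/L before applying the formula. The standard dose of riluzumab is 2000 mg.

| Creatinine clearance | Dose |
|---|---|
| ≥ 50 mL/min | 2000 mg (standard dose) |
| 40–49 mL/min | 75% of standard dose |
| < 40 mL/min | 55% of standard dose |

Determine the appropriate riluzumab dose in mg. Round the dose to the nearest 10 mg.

1100 mg

SCr = 261 / 88.4 = 2.952 mg/dL
CrCl = (140 − 73) × 113.2 / (72 × 2.952) = 7584.4 / 212.54 ≈ 35.7 mL/min
CrCl ≈ 36 mL/min → bracket < 40 mL/min.
55% of 2000 mg = 1100 mg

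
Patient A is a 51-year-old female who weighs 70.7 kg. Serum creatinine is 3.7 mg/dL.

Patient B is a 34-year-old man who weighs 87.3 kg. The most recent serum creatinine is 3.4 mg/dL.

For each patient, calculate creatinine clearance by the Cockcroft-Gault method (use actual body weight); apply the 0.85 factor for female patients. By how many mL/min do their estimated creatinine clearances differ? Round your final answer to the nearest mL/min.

18 mL/min

Patient A: CrCl = (140 − 51) × 70.7 / (72 × 3.7) × 0.85 = 6292.3 / 266.40 × 0.85 ≈ 20.1 mL/min
Patient B: CrCl = (140 − 34) × 87.3 / (72 × 3.4) = 9253.8 / 244.80 ≈ 37.8 mL/min
|20.1 − 37.8| = 17.7 mL/min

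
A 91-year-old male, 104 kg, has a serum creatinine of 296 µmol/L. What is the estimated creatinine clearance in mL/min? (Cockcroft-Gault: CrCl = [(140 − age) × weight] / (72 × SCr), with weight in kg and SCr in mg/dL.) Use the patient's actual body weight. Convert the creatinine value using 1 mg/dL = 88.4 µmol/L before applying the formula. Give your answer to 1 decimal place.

21.1 mL/min

SCr = 296 / 88.4 = 3.348 mg/dL
CrCl = (140 − 91) × 104 / (72 × 3.348) = 5096.0 / 241.06 ≈ 21.1 mL/min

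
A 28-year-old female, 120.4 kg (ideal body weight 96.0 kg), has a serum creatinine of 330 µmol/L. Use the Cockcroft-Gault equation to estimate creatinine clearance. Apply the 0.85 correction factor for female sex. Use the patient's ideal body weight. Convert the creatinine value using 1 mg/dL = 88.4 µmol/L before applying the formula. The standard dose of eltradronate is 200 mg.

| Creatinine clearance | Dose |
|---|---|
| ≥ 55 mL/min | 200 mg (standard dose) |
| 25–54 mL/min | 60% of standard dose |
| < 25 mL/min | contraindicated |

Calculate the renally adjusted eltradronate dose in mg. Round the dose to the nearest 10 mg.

120 mg

SCr = 330 / 88.4 = 3.733 mg/dL
CrCl = (140 − 28) × 96 / (72 × 3.733) × 0.85 = 10752.0 / 268.78 × 0.85 ≈ 34.0 mL/min
CrCl ≈ 34 mL/min → bracket 25–54 mL/min.
60% of 200 mg = 120 mg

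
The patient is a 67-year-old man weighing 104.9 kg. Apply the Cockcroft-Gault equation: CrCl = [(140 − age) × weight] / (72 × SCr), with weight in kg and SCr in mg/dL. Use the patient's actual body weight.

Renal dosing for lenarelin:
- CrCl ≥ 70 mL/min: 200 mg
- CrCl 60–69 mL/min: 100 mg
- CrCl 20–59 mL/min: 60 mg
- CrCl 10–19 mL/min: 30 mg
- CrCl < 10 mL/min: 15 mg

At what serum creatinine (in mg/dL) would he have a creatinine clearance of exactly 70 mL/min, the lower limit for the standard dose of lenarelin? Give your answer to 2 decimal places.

Standard dose requires CrCl ≥ 70 mL/min.
Set (140 − 67) × 104.9 / (72 × SCr) = 70
SCr = (140 − 67) × 104.9 / (72 × 70) = 1.519 mg/dL

1.52 mg/dL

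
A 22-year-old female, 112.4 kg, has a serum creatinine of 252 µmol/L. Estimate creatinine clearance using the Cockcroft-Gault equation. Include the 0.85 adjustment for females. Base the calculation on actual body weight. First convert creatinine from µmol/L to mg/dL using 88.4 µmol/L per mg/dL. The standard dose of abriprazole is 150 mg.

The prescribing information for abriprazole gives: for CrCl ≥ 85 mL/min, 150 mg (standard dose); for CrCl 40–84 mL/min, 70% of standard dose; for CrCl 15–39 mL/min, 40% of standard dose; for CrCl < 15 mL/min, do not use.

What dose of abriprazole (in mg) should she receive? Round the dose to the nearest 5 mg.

SCr = 252 / 88.4 = 2.851 mg/dL
CrCl = (140 − 22) × 112.4 / (72 × 2.851) × 0.85 = 13263.2 / 205.27 × 0.85 ≈ 54.9 mL/min
CrCl ≈ 55 mL/min → bracket 40–84 mL/min.
70% of 150 mg = 105 mg

105 mg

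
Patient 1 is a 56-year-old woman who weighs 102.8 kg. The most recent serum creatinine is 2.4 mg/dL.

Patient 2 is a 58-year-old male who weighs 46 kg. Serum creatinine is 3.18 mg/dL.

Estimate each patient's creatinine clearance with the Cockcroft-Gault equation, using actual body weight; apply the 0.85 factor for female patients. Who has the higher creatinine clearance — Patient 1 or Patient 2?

Patient 1

Patient 1: CrCl = (140 − 56) × 102.8 / (72 × 2.4) × 0.85 = 8635.2 / 172.80 × 0.85 ≈ 42.5 mL/min
Patient 2: CrCl = (140 − 58) × 46 / (72 × 3.18) = 3772.0 / 228.96 ≈ 16.5 mL/min
42.5 vs 16.5 mL/min → Patient 1 is higher.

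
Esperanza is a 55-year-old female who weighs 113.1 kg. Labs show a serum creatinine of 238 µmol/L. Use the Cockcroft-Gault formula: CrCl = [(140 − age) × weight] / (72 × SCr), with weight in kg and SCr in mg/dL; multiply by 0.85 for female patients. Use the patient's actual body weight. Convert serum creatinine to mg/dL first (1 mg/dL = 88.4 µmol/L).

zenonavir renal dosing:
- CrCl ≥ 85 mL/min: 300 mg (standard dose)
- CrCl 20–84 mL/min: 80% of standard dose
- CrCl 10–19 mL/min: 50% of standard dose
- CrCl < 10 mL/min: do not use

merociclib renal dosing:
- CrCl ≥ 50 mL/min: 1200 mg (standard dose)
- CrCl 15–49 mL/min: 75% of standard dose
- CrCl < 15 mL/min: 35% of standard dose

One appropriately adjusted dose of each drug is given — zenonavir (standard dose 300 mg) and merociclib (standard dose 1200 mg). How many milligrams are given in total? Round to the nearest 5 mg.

1140 mg

SCr = 238 / 88.4 = 2.692 mg/dL
CrCl = (140 − 55) × 113.1 / (72 × 2.692) × 0.85 = 9613.5 / 193.82 × 0.85 ≈ 42.2 mL/min
CrCl ≈ 42 mL/min.
zenonavir: 20–84 mL/min → 80% of 300 mg = 240 mg.
merociclib: 15–49 mL/min → 75% of 1200 mg = 900 mg.
Total = 240 + 900 = 1140 mg.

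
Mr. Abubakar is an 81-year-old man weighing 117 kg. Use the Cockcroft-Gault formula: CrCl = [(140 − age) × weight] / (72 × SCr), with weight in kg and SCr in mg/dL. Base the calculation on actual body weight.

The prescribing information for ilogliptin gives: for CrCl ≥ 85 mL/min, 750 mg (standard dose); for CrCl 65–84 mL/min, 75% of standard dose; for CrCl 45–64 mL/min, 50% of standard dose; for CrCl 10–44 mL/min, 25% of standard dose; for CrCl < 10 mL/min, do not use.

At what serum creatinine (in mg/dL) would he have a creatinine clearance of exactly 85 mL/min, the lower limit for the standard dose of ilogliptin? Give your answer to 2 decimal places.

Standard dose requires CrCl ≥ 85 mL/min.
Set (140 − 81) × 117 / (72 × SCr) = 85
SCr = (140 − 81) × 117 / (72 × 85) = 1.128 mg/dL

1.13 mg/dL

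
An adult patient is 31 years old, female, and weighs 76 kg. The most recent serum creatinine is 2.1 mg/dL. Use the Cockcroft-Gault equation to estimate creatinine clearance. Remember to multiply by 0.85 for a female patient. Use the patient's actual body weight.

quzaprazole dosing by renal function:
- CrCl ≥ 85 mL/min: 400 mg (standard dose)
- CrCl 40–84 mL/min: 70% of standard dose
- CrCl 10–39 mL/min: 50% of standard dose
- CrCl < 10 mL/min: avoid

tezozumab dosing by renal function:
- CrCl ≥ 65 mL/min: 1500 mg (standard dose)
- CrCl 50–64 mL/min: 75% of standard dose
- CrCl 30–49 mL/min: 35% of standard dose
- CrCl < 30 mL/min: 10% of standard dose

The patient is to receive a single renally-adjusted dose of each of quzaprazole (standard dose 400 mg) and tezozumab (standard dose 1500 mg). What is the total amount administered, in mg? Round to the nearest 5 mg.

805 mg

CrCl = (140 − 31) × 76 / (72 × 2.1) × 0.85 = 8284.0 / 151.20 × 0.85 ≈ 46.6 mL/min
CrCl ≈ 47 mL/min.
quzaprazole: 40–84 mL/min → 70% of 400 mg = 280 mg.
tezozumab: 30–49 mL/min → 35% of 1500 mg = 525 mg.
Total = 280 + 525 = 805 mg.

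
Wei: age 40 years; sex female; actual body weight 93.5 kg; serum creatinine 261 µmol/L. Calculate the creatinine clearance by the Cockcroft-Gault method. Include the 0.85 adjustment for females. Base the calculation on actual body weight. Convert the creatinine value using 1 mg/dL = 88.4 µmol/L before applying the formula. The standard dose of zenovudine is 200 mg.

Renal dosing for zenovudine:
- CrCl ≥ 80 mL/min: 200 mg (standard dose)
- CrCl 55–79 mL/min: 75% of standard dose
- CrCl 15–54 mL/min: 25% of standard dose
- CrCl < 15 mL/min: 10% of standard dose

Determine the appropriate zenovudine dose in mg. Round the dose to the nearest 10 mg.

SCr = 261 / 88.4 = 2.952 mg/dL
CrCl = (140 − 40) × 93.5 / (72 × 2.952) × 0.85 = 9350.0 / 212.54 × 0.85 ≈ 37.4 mL/min
CrCl ≈ 37 mL/min → bracket 15–54 mL/min.
25% of 200 mg = 50 mg

50 mg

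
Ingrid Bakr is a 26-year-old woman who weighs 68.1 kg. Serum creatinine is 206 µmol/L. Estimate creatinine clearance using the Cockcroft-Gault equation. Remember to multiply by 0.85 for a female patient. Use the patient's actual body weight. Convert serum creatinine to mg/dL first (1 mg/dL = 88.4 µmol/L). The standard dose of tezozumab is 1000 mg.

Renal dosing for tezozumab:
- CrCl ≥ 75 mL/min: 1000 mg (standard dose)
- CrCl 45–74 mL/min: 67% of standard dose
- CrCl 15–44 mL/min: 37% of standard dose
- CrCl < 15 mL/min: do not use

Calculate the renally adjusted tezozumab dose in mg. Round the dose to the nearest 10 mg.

370 mg

SCr = 206 / 88.4 = 2.33 mg/dL
CrCl = (140 − 26) × 68.1 / (72 × 2.33) × 0.85 = 7763.4 / 167.76 × 0.85 ≈ 39.3 mL/min
CrCl ≈ 39 mL/min → bracket 15–44 mL/min.
37% of 1000 mg = 370 mg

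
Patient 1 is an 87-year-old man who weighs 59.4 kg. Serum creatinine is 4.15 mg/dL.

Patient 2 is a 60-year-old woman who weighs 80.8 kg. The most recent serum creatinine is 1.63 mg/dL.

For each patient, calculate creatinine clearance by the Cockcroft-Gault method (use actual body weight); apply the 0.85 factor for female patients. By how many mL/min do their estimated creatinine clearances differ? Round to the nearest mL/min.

36 mL/min

Patient 1: CrCl = (140 − 87) × 59.4 / (72 × 4.15) = 3148.2 / 298.80 ≈ 10.5 mL/min
Patient 2: CrCl = (140 − 60) × 80.8 / (72 × 1.63) × 0.85 = 6464.0 / 117.36 × 0.85 ≈ 46.8 mL/min
|10.5 − 46.8| = 36.3 mL/min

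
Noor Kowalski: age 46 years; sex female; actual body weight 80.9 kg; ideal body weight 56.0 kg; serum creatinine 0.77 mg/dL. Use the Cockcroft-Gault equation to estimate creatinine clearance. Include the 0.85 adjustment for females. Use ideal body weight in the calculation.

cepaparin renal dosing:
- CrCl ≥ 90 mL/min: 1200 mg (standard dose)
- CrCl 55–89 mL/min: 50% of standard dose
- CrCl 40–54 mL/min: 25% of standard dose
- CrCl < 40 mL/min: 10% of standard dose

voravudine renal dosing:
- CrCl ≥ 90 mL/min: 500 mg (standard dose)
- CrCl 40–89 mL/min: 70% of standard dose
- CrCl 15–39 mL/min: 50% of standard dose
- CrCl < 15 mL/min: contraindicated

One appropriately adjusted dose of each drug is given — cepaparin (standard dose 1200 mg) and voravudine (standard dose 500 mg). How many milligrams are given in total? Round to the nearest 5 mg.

CrCl = (140 − 46) × 56 / (72 × 0.77) × 0.85 = 5264.0 / 55.44 × 0.85 ≈ 80.7 mL/min
CrCl ≈ 81 mL/min.
cepaparin: 55–89 mL/min → 50% of 1200 mg = 600 mg.
voravudine: 40–89 mL/min → 70% of 500 mg = 350 mg.
Total = 600 + 350 = 950 mg.

950 mg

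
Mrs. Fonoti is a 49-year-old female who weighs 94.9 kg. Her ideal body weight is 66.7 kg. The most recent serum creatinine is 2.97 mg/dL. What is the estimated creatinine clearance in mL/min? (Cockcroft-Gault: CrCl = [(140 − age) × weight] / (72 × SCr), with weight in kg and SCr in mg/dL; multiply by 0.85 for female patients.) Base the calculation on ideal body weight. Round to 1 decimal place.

24.1 mL/min

CrCl = (140 − 49) × 66.7 / (72 × 2.97) × 0.85 = 6069.7 / 213.84 × 0.85 ≈ 24.1 mL/min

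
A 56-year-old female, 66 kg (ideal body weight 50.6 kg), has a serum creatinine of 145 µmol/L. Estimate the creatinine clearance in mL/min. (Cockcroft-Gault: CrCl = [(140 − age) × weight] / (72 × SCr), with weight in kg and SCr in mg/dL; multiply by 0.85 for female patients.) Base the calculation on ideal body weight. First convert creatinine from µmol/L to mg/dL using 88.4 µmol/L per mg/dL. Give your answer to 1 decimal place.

30.6 mL/min

SCr = 145 / 88.4 = 1.64 mg/dL
CrCl = (140 − 56) × 50.6 / (72 × 1.64) × 0.85 = 4250.4 / 118.08 × 0.85 ≈ 30.6 mL/min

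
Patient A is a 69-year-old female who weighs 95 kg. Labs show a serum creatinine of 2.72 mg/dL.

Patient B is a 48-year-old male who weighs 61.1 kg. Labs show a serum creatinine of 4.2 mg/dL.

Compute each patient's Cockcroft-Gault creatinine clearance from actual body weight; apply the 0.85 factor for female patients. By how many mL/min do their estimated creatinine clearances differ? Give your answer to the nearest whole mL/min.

Patient A: CrCl = (140 − 69) × 95 / (72 × 2.72) × 0.85 = 6745.0 / 195.84 × 0.85 ≈ 29.3 mL/min
Patient B: CrCl = (140 − 48) × 61.1 / (72 × 4.2) = 5621.2 / 302.40 ≈ 18.6 mL/min
|29.3 − 18.6| = 10.7 mL/min

11 mL/min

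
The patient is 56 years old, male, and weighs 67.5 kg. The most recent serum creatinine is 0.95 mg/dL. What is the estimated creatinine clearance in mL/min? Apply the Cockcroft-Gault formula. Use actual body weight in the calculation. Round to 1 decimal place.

CrCl = (140 − 56) × 67.5 / (72 × 0.95) = 5670.0 / 68.40 ≈ 82.9 mL/min

82.9 mL/min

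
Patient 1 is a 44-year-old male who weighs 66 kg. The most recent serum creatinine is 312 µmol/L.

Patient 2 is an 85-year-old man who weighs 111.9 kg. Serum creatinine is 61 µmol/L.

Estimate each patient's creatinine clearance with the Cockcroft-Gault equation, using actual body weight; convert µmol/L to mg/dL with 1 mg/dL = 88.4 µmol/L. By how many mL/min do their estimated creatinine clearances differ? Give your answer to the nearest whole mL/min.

99 mL/min

Patient 1: SCr = 312 / 88.4 = 3.529 mg/dL
Patient 1: CrCl = (140 − 44) × 66 / (72 × 3.529) = 6336.0 / 254.09 ≈ 24.9 mL/min
Patient 2: SCr = 61 / 88.4 = 0.69 mg/dL
Patient 2: CrCl = (140 − 85) × 111.9 / (72 × 0.69) = 6154.5 / 49.68 ≈ 123.9 mL/min
|24.9 − 123.9| = 99.0 mL/min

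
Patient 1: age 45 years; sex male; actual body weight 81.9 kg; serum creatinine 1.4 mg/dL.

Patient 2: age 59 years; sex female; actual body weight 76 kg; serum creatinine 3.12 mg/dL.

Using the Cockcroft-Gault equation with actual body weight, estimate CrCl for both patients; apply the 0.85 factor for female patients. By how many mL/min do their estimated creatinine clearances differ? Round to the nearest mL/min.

Patient 1: CrCl = (140 − 45) × 81.9 / (72 × 1.4) = 7780.5 / 100.80 ≈ 77.2 mL/min
Patient 2: CrCl = (140 − 59) × 76 / (72 × 3.12) × 0.85 = 6156.0 / 224.64 × 0.85 ≈ 23.3 mL/min
|77.2 − 23.3| = 53.9 mL/min

54 mL/min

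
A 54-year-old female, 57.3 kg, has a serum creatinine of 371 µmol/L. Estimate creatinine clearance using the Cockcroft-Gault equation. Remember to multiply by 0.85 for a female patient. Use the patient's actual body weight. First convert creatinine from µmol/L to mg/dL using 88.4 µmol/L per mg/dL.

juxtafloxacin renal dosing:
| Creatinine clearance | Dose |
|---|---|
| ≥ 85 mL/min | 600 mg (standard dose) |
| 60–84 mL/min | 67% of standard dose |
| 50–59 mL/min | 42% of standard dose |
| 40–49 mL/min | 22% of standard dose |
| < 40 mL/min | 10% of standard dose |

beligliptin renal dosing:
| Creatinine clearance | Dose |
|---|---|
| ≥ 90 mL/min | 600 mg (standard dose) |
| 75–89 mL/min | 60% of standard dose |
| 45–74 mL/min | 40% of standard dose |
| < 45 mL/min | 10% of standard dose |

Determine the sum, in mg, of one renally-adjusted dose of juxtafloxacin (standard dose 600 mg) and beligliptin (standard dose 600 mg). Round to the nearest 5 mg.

120 mg

SCr = 371 / 88.4 = 4.197 mg/dL
CrCl = (140 − 54) × 57.3 / (72 × 4.197) × 0.85 = 4927.8 / 302.18 × 0.85 ≈ 13.9 mL/min
CrCl ≈ 14 mL/min.
juxtafloxacin: < 40 mL/min → 10% of 600 mg = 60 mg.
beligliptin: < 45 mL/min → 10% of 600 mg = 60 mg.
Total = 60 + 60 = 120 mg.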